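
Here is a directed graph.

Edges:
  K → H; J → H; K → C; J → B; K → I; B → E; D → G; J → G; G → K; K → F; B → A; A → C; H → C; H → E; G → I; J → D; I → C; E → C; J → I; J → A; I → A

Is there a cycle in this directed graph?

DFS with white/gray/black marking, starting from K:
K gray
  H gray
    C gray
    C black
    E gray
      E→C: C black — skip
    E black
  H black
  I gray
    I→C: C black — skip
    A gray
      A→C: C black — skip
    A black
  I black
  F gray
  F black
  K→C: C black — skip
K black
B gray
  B→A: A black — skip
  B→E: E black — skip
B black
D gray
  G gray
    G→I: I black — skip
    G→K: K black — skip
  G black
D black
J gray
  J→D: D black — skip
  J→I: I black — skip
  J→A: A black — skip
  J→B: B black — skip
  J→H: H black — skip
  J→G: G black — skip
J black
Every edge goes to a white or black vertex — no back edge, so the graph is acyclic.

No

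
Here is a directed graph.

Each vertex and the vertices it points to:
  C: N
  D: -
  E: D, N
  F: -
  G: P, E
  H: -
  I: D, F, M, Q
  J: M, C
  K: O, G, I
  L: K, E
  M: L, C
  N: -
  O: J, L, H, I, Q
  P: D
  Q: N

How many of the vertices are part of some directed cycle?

A vertex is on a directed cycle iff it belongs to a strongly connected component of size ≥ 2 (or has a self-loop).
The vertices on cycles are {I, J, K, L, M, O} — 6 in total.

6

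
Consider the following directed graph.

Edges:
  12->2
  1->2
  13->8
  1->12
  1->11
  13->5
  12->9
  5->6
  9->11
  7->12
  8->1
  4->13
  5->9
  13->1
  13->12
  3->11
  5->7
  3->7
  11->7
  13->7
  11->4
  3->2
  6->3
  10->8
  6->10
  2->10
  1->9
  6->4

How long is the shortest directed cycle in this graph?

For each vertex v, BFS finds the shortest path from v back to v.
The shortest such closed walk is 13 → 1 → 11 → 4 → 13, length 4.

4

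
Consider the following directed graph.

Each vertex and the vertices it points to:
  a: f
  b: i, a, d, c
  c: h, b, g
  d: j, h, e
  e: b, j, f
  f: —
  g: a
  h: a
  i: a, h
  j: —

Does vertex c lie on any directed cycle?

c is on a cycle iff c can reach itself via ≥1 edge.
c → b → c — yes.

Yes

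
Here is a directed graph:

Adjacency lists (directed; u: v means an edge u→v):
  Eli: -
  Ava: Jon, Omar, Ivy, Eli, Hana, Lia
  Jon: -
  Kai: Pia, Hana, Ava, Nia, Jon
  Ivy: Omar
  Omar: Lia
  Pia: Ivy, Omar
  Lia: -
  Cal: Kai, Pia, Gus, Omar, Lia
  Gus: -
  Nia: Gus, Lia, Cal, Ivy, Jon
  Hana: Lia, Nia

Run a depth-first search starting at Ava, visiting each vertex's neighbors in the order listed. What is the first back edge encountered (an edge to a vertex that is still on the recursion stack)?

DFS from Ava (visiting each vertex's neighbors in the order listed); mark gray on enter, black on exit:
Ava gray
  Jon gray
  Jon black
  Omar gray
    Lia gray
    Lia black
  Omar black
  Ivy gray
    Ivy→Omar: Omar black — skip
  Ivy black
  Eli gray
  Eli black
  Hana gray
    Hana→Lia: Lia black — skip
    Nia gray
      Gus gray
      Gus black
      Nia→Lia: Lia black — skip
      Cal gray
        Kai gray
          Pia gray
            Pia→Ivy: Ivy black — skip
            Pia→Omar: Omar black — skip
          Pia black
          Kai→Hana: Hana is gray → back edge
First back edge: Kai → Hana.

Kai->Hana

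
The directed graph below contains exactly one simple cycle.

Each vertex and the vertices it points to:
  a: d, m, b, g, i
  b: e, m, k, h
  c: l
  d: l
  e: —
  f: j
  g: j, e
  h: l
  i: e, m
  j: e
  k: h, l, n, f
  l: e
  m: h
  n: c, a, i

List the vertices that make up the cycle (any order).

a, b, k, n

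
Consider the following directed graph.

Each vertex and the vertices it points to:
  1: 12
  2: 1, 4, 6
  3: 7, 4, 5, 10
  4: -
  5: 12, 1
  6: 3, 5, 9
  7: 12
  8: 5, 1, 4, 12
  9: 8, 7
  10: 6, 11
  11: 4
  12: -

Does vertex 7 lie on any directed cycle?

No

7 lies on a cycle iff there is a path from 7 back to itself.
Exploring from 7, it never reaches itself; equivalently, its strongly connected component is a singleton.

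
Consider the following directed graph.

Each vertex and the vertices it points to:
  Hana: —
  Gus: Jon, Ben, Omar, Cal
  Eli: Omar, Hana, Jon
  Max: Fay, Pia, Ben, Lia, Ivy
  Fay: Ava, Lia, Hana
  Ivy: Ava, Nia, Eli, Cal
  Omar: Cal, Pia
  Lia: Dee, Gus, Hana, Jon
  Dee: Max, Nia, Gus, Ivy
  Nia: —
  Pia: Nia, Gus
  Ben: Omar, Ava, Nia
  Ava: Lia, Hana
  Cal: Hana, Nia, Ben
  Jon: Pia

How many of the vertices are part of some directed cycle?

13

A vertex is on a directed cycle iff it belongs to a strongly connected component of size ≥ 2 (or has a self-loop).
The vertices on cycles are {Ava, Ben, Cal, Dee, Eli, Fay, Gus, Ivy, Jon, Lia, Max, Pia, Omar} — 13 in total.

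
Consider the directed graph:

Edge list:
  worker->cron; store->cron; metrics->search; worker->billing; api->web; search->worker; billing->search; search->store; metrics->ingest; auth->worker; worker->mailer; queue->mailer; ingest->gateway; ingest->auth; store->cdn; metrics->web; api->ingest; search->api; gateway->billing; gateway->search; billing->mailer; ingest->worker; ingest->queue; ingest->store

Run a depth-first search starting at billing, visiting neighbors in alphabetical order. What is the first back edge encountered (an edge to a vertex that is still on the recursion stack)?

DFS from billing (visiting neighbors in alphabetical order); mark gray on enter, black on exit:
billing gray
  mailer gray
  mailer black
  search gray
    api gray
      ingest gray
        auth gray
          worker gray
            worker→billing: billing is gray → back edge
First back edge: worker → billing.

worker→billing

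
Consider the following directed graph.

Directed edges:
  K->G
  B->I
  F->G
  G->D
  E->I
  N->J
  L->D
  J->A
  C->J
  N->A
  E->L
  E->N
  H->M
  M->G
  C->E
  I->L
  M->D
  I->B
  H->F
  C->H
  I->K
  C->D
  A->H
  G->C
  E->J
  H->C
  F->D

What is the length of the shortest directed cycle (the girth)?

2

For each vertex v, BFS finds the shortest path from v back to v.
The shortest such closed walk is C → H → C, length 2.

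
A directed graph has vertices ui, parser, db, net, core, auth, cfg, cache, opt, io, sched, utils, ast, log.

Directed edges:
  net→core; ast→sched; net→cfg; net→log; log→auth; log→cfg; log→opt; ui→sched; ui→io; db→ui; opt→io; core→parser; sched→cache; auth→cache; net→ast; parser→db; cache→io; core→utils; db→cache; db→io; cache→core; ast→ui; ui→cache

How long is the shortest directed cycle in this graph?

4

For each vertex v, BFS finds the shortest path from v back to v.
The shortest such closed walk is core → parser → db → cache → core, length 4.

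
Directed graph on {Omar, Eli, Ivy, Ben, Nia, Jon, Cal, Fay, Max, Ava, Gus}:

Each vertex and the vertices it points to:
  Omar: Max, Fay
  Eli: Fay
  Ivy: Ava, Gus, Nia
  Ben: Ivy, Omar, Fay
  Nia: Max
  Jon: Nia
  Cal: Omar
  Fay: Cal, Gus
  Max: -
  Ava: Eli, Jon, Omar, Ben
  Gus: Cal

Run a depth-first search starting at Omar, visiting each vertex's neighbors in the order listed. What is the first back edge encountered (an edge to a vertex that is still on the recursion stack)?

Cal→Omar

DFS from Omar (visiting each vertex's neighbors in the order listed); mark gray on enter, black on exit:
Omar gray
  Max gray
  Max black
  Fay gray
    Cal gray
      Cal→Omar: Omar is gray → back edge
First back edge: Cal → Omar.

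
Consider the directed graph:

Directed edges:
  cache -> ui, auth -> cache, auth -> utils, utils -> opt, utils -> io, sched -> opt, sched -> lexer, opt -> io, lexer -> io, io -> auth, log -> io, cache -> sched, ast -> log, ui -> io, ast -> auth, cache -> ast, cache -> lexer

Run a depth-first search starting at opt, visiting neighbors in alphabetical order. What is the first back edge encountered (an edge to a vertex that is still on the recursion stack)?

ast→auth

DFS from opt (visiting neighbors in alphabetical order); mark gray on enter, black on exit:
opt gray
  io gray
    auth gray
      cache gray
        ast gray
          ast→auth: auth is gray → back edge
First back edge: ast → auth.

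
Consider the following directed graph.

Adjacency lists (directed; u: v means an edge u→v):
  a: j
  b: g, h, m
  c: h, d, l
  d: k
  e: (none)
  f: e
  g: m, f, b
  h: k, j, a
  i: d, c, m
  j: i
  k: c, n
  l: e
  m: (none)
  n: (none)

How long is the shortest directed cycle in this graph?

2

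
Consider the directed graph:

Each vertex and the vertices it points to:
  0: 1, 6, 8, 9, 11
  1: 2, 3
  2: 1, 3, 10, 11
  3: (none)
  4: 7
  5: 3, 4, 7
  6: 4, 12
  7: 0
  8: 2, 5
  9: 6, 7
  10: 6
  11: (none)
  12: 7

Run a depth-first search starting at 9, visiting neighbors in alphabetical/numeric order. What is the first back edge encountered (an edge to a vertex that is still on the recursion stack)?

DFS from 9 (visiting neighbors in alphabetical/numeric order); mark gray on enter, black on exit:
9 gray
  6 gray
    4 gray
      7 gray
        0 gray
          1 gray
            2 gray
              2→1: 1 is gray → back edge
First back edge: 2 → 1.

2->1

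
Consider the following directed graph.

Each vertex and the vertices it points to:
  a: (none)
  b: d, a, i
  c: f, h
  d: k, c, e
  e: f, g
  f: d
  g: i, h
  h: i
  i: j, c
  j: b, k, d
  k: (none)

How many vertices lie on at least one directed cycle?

A vertex is on a directed cycle iff it belongs to a strongly connected component of size ≥ 2 (or has a self-loop).
The vertices on cycles are {b, c, d, e, f, g, h, i, j} — 9 in total.

9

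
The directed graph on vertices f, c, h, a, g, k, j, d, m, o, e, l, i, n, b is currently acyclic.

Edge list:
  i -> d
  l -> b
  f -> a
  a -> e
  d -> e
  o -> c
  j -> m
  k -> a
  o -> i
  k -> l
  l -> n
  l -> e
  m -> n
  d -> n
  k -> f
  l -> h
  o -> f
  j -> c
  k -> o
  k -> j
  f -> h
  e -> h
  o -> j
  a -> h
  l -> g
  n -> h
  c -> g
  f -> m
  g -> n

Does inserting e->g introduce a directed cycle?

No

Adding e→g creates a cycle iff g can already reach e.
Explore from g: no path reaches e. The graph stays acyclic.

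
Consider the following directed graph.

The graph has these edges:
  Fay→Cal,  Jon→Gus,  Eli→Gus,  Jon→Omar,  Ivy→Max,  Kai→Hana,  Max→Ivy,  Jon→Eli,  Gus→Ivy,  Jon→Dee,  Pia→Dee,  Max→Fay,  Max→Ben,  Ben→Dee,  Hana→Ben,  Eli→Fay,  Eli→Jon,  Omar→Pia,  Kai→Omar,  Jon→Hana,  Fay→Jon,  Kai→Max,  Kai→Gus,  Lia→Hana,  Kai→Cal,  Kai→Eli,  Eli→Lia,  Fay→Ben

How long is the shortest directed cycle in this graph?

2

For each vertex v, BFS finds the shortest path from v back to v.
The shortest such closed walk is Max → Ivy → Max, length 2.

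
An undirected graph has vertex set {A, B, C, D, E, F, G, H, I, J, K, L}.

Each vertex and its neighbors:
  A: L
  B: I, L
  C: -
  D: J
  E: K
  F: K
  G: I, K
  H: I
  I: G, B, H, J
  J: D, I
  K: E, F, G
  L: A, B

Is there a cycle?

DFS, tracking each vertex's parent; an edge to a visited non-parent vertex closes a cycle.
Start from F:
visit F (parent –)
  visit K (parent F)
    visit E (parent K)
      E–K: parent, skip
    K–F: parent, skip
    visit G (parent K)
      visit I (parent G)
        I–G: parent, skip
        visit B (parent I)
          B–I: parent, skip
          visit L (parent B)
            visit A (parent L)
              A–L: parent, skip
            L–B: parent, skip
        visit H (parent I)
          H–I: parent, skip
        visit J (parent I)
          visit D (parent J)
            D–J: parent, skip
          J–I: parent, skip
      G–K: parent, skip
visit C (parent –)
No non-parent visited neighbor found — the graph is a forest.

No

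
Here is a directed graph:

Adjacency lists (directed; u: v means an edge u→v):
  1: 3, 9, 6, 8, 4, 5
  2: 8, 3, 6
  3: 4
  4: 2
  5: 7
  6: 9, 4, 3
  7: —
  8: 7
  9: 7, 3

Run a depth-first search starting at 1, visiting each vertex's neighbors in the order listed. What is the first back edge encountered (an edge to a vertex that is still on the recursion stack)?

DFS from 1 (visiting each vertex's neighbors in the order listed); mark gray on enter, black on exit:
1 gray
  3 gray
    4 gray
      2 gray
        8 gray
          7 gray
          7 black
        8 black
        2→3: 3 is gray → back edge
First back edge: 2 → 3.

2→3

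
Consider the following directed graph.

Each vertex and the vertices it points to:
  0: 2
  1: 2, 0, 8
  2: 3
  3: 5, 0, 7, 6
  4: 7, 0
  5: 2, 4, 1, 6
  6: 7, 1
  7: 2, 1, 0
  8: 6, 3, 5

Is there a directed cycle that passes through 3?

Yes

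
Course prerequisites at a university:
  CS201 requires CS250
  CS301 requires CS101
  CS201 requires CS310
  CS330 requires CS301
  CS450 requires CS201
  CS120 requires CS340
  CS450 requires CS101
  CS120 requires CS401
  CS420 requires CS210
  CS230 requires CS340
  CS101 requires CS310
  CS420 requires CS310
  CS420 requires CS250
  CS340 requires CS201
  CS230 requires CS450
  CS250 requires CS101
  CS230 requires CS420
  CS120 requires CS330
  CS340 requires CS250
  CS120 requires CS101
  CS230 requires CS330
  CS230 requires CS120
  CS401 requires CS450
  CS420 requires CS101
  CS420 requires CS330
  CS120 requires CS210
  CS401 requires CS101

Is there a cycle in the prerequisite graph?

DFS with white/gray/black marking, starting from CS401:
CS401 gray
  CS101 gray
    CS310 gray
    CS310 black
  CS101 black
  CS450 gray
    CS450→CS101: CS101 black — skip
    CS201 gray
      CS201→CS310: CS310 black — skip
      CS250 gray
        CS250→CS101: CS101 black — skip
      CS250 black
    CS201 black
  CS450 black
CS401 black
CS120 gray
  CS330 gray
    CS301 gray
      CS301→CS101: CS101 black — skip
    CS301 black
  CS330 black
  CS120→CS101: CS101 black — skip
  CS340 gray
    CS340→CS201: CS201 black — skip
    CS340→CS250: CS250 black — skip
  CS340 black
  CS210 gray
  CS210 black
  CS120→CS401: CS401 black — skip
CS120 black
CS420 gray
  CS420→CS310: CS310 black — skip
  CS420→CS330: CS330 black — skip
  CS420→CS101: CS101 black — skip
  CS420→CS250: CS250 black — skip
  CS420→CS210: CS210 black — skip
CS420 black
CS230 gray
  CS230→CS120: CS120 black — skip
  CS230→CS340: CS340 black — skip
  CS230→CS450: CS450 black — skip
  CS230→CS420: CS420 black — skip
  CS230→CS330: CS330 black — skip
CS230 black
Every edge goes to a white or black vertex — no back edge, so the graph is acyclic.

No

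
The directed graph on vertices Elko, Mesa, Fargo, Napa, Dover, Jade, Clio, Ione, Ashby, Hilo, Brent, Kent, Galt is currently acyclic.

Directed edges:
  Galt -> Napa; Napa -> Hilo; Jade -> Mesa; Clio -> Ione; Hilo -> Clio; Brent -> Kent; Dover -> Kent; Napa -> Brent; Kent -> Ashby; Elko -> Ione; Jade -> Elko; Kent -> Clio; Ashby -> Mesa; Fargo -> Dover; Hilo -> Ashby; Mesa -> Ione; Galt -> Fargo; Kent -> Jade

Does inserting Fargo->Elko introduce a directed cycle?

Adding Fargo→Elko creates a cycle iff Elko can already reach Fargo.
Explore from Elko: no path reaches Fargo. The graph stays acyclic.

No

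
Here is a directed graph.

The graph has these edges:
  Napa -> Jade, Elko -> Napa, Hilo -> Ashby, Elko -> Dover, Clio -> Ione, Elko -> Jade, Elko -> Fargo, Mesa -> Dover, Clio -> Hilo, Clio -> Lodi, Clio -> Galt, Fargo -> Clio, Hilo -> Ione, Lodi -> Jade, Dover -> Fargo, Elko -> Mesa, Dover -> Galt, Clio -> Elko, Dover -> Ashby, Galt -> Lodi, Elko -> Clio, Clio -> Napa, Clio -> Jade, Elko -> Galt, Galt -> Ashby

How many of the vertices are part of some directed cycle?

A vertex is on a directed cycle iff it belongs to a strongly connected component of size ≥ 2 (or has a self-loop).
The vertices on cycles are {Clio, Elko, Mesa, Dover, Fargo} — 5 in total.

5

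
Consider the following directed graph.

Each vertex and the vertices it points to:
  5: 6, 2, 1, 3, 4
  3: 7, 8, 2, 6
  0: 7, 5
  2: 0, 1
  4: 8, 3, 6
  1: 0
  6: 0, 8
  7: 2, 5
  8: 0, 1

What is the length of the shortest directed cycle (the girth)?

For each vertex v, BFS finds the shortest path from v back to v.
The shortest such closed walk is 3 → 7 → 5 → 3, length 3.

3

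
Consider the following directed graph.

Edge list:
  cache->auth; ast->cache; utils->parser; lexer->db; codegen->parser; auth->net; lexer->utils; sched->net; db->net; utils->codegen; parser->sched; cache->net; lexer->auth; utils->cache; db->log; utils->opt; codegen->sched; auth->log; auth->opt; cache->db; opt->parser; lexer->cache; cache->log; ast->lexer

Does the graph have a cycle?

No

DFS with white/gray/black marking, starting from net:
net gray
net black
cache gray
  log gray
  log black
  db gray
    db→log: log black — skip
    db→net: net black — skip
  db black
  cache→net: net black — skip
  auth gray
    auth→net: net black — skip
    opt gray
      parser gray
        sched gray
          sched→net: net black — skip
        sched black
      parser black
    opt black
    auth→log: log black — skip
  auth black
cache black
lexer gray
  utils gray
    utils→cache: cache black — skip
    utils→parser: parser black — skip
    codegen gray
      codegen→parser: parser black — skip
      codegen→sched: sched black — skip
    codegen black
    utils→opt: opt black — skip
  utils black
  lexer→db: db black — skip
  lexer→cache: cache black — skip
  lexer→auth: auth black — skip
lexer black
ast gray
  ast→cache: cache black — skip
  ast→lexer: lexer black — skip
ast black
Every edge goes to a white or black vertex — no back edge, so the graph is acyclic.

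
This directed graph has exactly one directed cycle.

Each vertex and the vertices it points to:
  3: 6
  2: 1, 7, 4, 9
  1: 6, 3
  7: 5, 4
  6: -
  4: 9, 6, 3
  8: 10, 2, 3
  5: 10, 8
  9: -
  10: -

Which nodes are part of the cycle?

2, 5, 7, 8

DFS with gray/black marking from 8:
8 gray
  10 gray
  10 black
  2 gray
    1 gray
      6 gray
      6 black
      3 gray
        3→6: 6 black — skip
      3 black
    1 black
    7 gray
      5 gray
        5→10: 10 black — skip
        5→8: 8 is gray → back edge
Back edge closes the cycle 8 → 2 → 7 → 5 → 8; its vertices are {2, 5, 7, 8}.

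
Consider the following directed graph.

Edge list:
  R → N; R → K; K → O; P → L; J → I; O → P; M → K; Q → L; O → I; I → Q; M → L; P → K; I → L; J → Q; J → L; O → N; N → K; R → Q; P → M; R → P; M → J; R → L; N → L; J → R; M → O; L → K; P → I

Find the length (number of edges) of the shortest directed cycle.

3

For each vertex v, BFS finds the shortest path from v back to v.
The shortest such closed walk is M → O → P → M, length 3.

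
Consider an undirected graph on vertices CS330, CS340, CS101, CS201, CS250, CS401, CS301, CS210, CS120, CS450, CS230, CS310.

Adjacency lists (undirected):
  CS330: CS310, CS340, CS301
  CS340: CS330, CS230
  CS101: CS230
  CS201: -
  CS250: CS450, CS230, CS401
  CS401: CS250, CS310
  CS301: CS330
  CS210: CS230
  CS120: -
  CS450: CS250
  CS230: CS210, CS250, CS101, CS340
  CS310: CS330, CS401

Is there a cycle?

DFS, tracking each vertex's parent; an edge to a visited non-parent vertex closes a cycle.
Start from CS330:
visit CS330 (parent –)
  visit CS310 (parent CS330)
    CS310–CS330: parent, skip
    visit CS401 (parent CS310)
      visit CS250 (parent CS401)
        visit CS450 (parent CS250)
          CS450–CS250: parent, skip
        visit CS230 (parent CS250)
          visit CS210 (parent CS230)
            CS210–CS230: parent, skip
          CS230–CS250: parent, skip
          visit CS101 (parent CS230)
            CS101–CS230: parent, skip
          visit CS340 (parent CS230)
            CS340–CS330: CS330 visited and ≠ parent → cycle
Cycle: CS330 – CS310 – CS401 – CS250 – CS230 – CS340 – CS330.

Yes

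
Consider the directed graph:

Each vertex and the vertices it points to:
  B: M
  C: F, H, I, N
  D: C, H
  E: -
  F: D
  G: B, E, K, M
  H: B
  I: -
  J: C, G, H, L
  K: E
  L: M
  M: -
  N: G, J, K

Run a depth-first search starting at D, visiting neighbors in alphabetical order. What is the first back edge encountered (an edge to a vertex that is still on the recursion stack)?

DFS from D (visiting neighbors in alphabetical order); mark gray on enter, black on exit:
D gray
  C gray
    F gray
      F→D: D is gray → back edge
First back edge: F → D.

F→D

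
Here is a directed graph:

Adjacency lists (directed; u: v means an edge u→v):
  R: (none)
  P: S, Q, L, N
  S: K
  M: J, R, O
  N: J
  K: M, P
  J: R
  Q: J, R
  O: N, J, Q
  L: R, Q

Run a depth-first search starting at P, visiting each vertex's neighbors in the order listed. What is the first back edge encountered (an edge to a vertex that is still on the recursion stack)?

K->P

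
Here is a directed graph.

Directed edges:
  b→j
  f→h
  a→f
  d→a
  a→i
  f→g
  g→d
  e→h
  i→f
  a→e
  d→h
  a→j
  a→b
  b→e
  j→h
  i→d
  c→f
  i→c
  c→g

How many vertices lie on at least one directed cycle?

6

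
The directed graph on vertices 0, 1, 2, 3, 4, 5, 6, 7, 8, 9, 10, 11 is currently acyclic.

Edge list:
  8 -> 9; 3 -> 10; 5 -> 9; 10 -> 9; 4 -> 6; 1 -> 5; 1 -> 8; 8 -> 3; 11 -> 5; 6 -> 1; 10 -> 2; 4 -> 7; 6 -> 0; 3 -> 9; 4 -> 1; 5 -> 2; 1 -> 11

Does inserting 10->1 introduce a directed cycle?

Adding 10→1 creates a cycle iff 1 can already reach 10.
Path from 1: 1 → 8 → 3 → 10.
So 1 → … → 10 → 1 is a cycle.

Yes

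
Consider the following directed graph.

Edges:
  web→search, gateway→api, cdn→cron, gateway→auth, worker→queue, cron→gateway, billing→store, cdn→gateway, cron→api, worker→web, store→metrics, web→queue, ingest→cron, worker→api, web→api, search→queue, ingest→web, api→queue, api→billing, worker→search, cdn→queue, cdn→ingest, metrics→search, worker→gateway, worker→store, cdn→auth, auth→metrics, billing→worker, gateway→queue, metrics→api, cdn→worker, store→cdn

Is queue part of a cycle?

No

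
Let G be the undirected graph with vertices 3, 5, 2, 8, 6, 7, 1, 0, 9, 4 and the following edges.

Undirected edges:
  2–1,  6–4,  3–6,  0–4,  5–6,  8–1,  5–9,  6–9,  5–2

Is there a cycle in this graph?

Yes

DFS, tracking each vertex's parent; an edge to a visited non-parent vertex closes a cycle.
Start from 4:
visit 4 (parent –)
  visit 6 (parent 4)
    visit 9 (parent 6)
      9–6: parent, skip
      visit 5 (parent 9)
        5–9: parent, skip
        5–6: 6 visited and ≠ parent → cycle
Cycle: 6 – 9 – 5 – 6.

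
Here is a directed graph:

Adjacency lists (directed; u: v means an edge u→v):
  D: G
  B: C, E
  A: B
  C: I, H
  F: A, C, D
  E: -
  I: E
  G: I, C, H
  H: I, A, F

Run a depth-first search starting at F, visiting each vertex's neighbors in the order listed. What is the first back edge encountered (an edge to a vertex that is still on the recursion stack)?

H→A

DFS from F (visiting each vertex's neighbors in the order listed); mark gray on enter, black on exit:
F gray
  A gray
    B gray
      C gray
        I gray
          E gray
          E black
        I black
        H gray
          H→I: I black — skip
          H→A: A is gray → back edge
First back edge: H → A.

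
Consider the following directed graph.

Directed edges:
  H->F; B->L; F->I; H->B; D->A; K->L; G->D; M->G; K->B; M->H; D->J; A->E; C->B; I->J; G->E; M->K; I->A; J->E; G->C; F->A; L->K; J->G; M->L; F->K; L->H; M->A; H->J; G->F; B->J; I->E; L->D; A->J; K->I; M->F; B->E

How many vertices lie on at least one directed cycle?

A vertex is on a directed cycle iff it belongs to a strongly connected component of size ≥ 2 (or has a self-loop).
The vertices on cycles are {A, B, C, D, F, G, H, I, J, K, L} — 11 in total.

11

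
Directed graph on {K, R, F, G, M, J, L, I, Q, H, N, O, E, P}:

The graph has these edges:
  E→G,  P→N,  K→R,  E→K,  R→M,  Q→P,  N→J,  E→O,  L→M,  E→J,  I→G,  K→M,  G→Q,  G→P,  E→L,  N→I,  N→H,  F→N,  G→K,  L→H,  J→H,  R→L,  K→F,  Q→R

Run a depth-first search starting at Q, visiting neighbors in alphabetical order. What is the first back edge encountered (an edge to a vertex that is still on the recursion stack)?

DFS from Q (visiting neighbors in alphabetical order); mark gray on enter, black on exit:
Q gray
  P gray
    N gray
      H gray
      H black
      I gray
        G gray
          K gray
            F gray
              F→N: N is gray → back edge
First back edge: F → N.

F→N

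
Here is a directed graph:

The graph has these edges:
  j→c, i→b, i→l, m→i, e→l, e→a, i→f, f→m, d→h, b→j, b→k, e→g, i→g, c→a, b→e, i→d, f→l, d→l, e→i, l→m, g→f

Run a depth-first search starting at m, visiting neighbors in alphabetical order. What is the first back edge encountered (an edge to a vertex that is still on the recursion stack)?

DFS from m (visiting neighbors in alphabetical order); mark gray on enter, black on exit:
m gray
  i gray
    b gray
      e gray
        a gray
        a black
        g gray
          f gray
            l gray
              l→m: m is gray → back edge
First back edge: l → m.

l→m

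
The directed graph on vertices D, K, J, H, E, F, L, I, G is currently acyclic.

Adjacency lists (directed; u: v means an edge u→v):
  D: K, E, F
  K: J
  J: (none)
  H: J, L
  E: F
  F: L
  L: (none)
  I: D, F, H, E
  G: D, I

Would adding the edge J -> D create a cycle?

Yes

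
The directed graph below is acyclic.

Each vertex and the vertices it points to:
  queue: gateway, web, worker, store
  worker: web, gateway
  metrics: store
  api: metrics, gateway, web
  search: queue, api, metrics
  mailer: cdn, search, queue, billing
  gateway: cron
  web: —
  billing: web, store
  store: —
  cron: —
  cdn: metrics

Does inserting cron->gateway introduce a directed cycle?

Adding cron→gateway creates a cycle iff gateway can already reach cron.
Path from gateway: gateway → cron.
So gateway → … → cron → gateway is a cycle.

Yes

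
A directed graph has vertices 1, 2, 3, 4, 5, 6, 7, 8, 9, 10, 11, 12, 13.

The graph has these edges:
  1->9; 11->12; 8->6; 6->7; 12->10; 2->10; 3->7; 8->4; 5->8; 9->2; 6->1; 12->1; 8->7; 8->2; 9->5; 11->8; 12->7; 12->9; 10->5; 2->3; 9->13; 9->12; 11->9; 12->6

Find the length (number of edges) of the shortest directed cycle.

For each vertex v, BFS finds the shortest path from v back to v.
The shortest such closed walk is 9 → 12 → 9, length 2.

2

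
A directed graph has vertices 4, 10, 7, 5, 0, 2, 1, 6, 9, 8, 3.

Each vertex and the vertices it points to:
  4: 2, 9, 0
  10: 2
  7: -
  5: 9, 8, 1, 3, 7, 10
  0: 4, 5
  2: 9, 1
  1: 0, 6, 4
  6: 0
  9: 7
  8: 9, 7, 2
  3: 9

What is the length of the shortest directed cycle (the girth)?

For each vertex v, BFS finds the shortest path from v back to v.
The shortest such closed walk is 0 → 4 → 0, length 2.

2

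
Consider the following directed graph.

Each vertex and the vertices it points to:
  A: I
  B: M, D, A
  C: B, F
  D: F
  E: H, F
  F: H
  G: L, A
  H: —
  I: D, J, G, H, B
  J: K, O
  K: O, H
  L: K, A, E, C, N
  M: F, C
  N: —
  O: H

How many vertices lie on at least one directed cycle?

7

A vertex is on a directed cycle iff it belongs to a strongly connected component of size ≥ 2 (or has a self-loop).
The vertices on cycles are {A, B, C, G, I, L, M} — 7 in total.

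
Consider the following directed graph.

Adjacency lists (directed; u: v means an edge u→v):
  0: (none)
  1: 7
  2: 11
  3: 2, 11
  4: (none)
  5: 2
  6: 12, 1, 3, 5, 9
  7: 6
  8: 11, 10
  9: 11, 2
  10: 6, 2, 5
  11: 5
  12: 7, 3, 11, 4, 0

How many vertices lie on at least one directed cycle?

A vertex is on a directed cycle iff it belongs to a strongly connected component of size ≥ 2 (or has a self-loop).
The vertices on cycles are {1, 2, 5, 6, 7, 11, 12} — 7 in total.

7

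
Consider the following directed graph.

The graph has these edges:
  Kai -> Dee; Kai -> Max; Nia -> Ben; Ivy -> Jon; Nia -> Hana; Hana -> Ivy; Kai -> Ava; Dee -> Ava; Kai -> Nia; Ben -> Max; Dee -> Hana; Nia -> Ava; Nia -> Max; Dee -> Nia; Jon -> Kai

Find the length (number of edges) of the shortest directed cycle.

5

For each vertex v, BFS finds the shortest path from v back to v.
The shortest such closed walk is Jon → Kai → Dee → Hana → Ivy → Jon, length 5.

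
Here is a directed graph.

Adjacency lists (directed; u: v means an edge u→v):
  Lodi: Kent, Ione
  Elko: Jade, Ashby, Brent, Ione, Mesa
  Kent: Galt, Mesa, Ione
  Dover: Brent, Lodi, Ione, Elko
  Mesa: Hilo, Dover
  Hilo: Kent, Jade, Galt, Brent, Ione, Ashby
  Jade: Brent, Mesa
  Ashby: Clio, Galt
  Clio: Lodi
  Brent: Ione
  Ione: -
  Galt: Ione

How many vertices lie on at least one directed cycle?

9

A vertex is on a directed cycle iff it belongs to a strongly connected component of size ≥ 2 (or has a self-loop).
The vertices on cycles are {Clio, Elko, Hilo, Jade, Kent, Lodi, Mesa, Ashby, Dover} — 9 in total.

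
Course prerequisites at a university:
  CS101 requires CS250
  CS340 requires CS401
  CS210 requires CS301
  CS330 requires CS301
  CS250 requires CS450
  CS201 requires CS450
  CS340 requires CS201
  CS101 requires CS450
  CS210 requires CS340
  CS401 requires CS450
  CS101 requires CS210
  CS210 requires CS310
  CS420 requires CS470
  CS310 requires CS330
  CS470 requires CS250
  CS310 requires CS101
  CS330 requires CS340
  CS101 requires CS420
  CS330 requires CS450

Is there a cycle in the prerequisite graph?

Yes

DFS with white/gray/black marking, starting from CS201:
CS201 gray
  CS450 gray
  CS450 black
CS201 black
CS250 gray
  CS250→CS450: CS450 black — skip
CS250 black
CS470 gray
  CS470→CS250: CS250 black — skip
CS470 black
CS420 gray
  CS420→CS470: CS470 black — skip
CS420 black
CS101 gray
  CS101→CS420: CS420 black — skip
  CS210 gray
    CS301 gray
    CS301 black
    CS340 gray
      CS401 gray
        CS401→CS450: CS450 black — skip
      CS401 black
      CS340→CS201: CS201 black — skip
    CS340 black
    CS310 gray
      CS310→CS101: CS101 is gray → back edge
Back edge found, so a cycle exists: CS101 → CS210 → CS310 → CS101.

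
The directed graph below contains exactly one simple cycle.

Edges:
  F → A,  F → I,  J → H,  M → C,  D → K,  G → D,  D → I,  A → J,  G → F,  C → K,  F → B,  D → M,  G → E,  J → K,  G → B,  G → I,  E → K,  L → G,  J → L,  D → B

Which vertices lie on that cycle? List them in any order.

A, F, G, J, L

DFS with gray/black marking from G:
G gray
  E gray
    K gray
    K black
  E black
  F gray
    A gray
      J gray
        H gray
        H black
        J→K: K black — skip
        L gray
          L→G: G is gray → back edge
Back edge closes the cycle G → F → A → J → L → G; its vertices are {A, F, G, J, L}.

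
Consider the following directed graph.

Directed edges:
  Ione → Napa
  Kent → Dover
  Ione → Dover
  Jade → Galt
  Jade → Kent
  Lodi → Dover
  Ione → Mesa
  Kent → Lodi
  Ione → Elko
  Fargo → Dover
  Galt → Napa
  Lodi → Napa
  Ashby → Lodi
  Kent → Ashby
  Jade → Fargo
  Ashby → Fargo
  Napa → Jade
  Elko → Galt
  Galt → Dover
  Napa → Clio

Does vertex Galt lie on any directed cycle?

Yes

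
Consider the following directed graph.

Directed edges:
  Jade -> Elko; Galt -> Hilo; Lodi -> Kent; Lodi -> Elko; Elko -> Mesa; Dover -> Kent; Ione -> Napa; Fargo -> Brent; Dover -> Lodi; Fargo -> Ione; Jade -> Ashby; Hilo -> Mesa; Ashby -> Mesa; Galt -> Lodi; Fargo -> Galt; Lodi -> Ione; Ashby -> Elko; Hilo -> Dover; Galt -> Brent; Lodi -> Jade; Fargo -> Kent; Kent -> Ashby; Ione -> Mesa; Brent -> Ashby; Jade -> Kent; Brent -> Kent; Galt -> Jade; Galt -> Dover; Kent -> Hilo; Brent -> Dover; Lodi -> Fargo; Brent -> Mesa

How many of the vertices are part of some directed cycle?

A vertex is on a directed cycle iff it belongs to a strongly connected component of size ≥ 2 (or has a self-loop).
The vertices on cycles are {Galt, Hilo, Jade, Kent, Lodi, Brent, Dover, Fargo} — 8 in total.

8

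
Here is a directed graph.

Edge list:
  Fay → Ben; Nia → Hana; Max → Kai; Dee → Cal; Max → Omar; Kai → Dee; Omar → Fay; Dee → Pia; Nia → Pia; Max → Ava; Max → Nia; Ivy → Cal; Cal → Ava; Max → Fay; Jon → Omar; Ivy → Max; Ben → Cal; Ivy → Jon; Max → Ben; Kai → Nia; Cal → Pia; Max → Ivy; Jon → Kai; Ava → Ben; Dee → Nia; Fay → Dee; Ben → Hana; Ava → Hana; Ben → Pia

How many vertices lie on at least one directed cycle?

5

A vertex is on a directed cycle iff it belongs to a strongly connected component of size ≥ 2 (or has a self-loop).
The vertices on cycles are {Ava, Ben, Cal, Ivy, Max} — 5 in total.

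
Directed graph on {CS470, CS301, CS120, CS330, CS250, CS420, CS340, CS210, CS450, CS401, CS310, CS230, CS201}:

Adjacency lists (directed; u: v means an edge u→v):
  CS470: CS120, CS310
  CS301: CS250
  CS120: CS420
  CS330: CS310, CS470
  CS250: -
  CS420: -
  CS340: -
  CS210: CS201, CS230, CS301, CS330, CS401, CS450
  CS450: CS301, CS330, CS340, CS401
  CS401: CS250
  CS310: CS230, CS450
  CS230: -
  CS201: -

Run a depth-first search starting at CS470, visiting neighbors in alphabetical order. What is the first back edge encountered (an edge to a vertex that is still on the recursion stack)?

CS330→CS310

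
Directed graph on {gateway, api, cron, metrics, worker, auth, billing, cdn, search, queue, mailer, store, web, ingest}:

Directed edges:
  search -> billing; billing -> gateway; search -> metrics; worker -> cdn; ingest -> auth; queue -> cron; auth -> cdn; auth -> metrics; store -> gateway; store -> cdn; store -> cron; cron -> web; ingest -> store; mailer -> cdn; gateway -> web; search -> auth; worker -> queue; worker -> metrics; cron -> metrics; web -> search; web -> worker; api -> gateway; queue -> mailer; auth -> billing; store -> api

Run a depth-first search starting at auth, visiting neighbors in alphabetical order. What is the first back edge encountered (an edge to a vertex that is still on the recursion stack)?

DFS from auth (visiting neighbors in alphabetical order); mark gray on enter, black on exit:
auth gray
  billing gray
    gateway gray
      web gray
        search gray
          search→auth: auth is gray → back edge
First back edge: search → auth.

search->auth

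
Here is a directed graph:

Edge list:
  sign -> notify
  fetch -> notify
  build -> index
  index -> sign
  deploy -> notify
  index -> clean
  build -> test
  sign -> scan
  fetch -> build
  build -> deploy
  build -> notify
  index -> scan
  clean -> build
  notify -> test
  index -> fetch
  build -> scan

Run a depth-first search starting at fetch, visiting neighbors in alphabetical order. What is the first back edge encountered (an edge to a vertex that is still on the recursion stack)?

clean→build

DFS from fetch (visiting neighbors in alphabetical order); mark gray on enter, black on exit:
fetch gray
  build gray
    deploy gray
      notify gray
        test gray
        test black
      notify black
    deploy black
    index gray
      clean gray
        clean→build: build is gray → back edge
First back edge: clean → build.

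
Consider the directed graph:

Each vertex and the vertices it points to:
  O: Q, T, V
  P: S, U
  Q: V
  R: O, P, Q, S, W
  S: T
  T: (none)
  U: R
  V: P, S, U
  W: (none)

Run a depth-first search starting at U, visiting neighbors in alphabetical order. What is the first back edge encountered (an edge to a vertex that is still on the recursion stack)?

P->U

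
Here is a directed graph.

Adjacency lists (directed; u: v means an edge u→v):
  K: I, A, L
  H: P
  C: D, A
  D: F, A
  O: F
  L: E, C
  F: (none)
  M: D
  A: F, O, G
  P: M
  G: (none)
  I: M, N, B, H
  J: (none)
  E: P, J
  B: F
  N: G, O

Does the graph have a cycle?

No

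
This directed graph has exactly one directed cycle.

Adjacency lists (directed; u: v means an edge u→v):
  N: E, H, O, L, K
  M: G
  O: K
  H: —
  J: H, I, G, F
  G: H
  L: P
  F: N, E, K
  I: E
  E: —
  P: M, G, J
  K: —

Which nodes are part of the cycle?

F, J, L, N, P

DFS with gray/black marking from N:
N gray
  E gray
  E black
  H gray
  H black
  O gray
    K gray
    K black
  O black
  L gray
    P gray
      M gray
        G gray
          G→H: H black — skip
        G black
      M black
      P→G: G black — skip
      J gray
        J→H: H black — skip
        I gray
          I→E: E black — skip
        I black
        J→G: G black — skip
        F gray
          F→N: N is gray → back edge
Back edge closes the cycle N → L → P → J → F → N; its vertices are {F, J, L, N, P}.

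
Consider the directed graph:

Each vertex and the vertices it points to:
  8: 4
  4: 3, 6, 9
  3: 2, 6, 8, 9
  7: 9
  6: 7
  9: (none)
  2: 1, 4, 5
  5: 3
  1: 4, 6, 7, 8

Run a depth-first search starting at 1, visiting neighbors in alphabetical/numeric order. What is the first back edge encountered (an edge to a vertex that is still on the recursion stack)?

2→1

DFS from 1 (visiting neighbors in alphabetical/numeric order); mark gray on enter, black on exit:
1 gray
  4 gray
    3 gray
      2 gray
        2→1: 1 is gray → back edge
First back edge: 2 → 1.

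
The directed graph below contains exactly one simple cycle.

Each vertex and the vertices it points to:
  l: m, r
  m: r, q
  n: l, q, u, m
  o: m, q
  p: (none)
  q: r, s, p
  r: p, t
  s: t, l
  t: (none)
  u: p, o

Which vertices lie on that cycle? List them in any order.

l, m, q, s

DFS with gray/black marking from l:
l gray
  m gray
    r gray
      p gray
      p black
      t gray
      t black
    r black
    q gray
      q→r: r black — skip
      s gray
        s→t: t black — skip
        s→l: l is gray → back edge
Back edge closes the cycle l → m → q → s → l; its vertices are {l, m, q, s}.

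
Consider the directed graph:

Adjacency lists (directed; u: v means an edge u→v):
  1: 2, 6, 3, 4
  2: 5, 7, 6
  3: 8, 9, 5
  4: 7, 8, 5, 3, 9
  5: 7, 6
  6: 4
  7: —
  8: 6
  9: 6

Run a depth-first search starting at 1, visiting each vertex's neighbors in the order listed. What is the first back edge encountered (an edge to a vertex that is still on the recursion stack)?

8->6

DFS from 1 (visiting each vertex's neighbors in the order listed); mark gray on enter, black on exit:
1 gray
  2 gray
    5 gray
      7 gray
      7 black
      6 gray
        4 gray
          4→7: 7 black — skip
          8 gray
            8→6: 6 is gray → back edge
First back edge: 8 → 6.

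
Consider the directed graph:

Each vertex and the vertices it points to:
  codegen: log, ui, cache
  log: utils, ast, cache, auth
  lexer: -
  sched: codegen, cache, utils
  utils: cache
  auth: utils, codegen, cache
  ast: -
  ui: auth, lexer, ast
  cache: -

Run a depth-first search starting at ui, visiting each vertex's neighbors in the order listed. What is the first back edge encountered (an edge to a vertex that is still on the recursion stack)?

DFS from ui (visiting each vertex's neighbors in the order listed); mark gray on enter, black on exit:
ui gray
  auth gray
    utils gray
      cache gray
      cache black
    utils black
    codegen gray
      log gray
        log→utils: utils black — skip
        ast gray
        ast black
        log→cache: cache black — skip
        log→auth: auth is gray → back edge
First back edge: log → auth.

log→auth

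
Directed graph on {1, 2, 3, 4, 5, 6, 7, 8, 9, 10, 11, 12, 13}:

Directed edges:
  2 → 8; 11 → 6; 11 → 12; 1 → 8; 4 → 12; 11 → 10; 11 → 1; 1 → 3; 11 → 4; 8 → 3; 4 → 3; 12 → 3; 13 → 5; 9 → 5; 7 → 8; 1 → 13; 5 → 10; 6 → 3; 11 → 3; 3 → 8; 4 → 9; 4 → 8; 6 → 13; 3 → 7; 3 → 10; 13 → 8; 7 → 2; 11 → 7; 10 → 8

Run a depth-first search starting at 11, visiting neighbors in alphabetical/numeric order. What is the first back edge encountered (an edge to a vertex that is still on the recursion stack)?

8→3

DFS from 11 (visiting neighbors in alphabetical/numeric order); mark gray on enter, black on exit:
11 gray
  1 gray
    3 gray
      7 gray
        2 gray
          8 gray
            8→3: 3 is gray → back edge
First back edge: 8 → 3.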